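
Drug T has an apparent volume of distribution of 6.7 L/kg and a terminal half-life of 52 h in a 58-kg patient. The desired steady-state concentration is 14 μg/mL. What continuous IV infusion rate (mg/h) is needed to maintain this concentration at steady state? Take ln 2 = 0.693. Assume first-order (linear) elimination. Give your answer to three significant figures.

72.5 mg/h

Total Vd = 6.7 × 58 = 388.6 L
CL = ln 2 · Vd / t½ = 0.693 × 388.6 / 52 = 5.179 L/h
Infusion rate = CL × Css = 5.179 × 14 = 72.51 mg/h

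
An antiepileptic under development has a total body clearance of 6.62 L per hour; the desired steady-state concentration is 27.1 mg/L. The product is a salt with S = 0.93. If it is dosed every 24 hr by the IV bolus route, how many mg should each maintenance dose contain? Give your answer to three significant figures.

At steady state, dose per interval replaces the amount cleared in that interval: S·D/τ = CL·Css.
D = CL × Css × τ / S = 6.620 × 27.1 × 24 / 0.93 = 4630 mg

4630 mg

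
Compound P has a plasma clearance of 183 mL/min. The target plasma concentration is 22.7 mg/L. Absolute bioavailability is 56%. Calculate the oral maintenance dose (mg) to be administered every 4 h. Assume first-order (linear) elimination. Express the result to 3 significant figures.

1780 mg

CL = 183 mL/min × 60/1000 = 10.98 L/h
D = CL × Css × τ / F = 10.98 × 22.7 × 4 / 0.56 = 1780 mg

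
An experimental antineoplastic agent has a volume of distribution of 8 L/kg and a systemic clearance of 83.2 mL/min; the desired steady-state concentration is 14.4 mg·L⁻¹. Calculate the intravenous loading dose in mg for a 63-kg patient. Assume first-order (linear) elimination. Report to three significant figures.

Vd = 8 L/kg × 63 kg = 504.0 L
LD = Vd × C = 504.0 × 14.40 = 7258 mg

7260 mg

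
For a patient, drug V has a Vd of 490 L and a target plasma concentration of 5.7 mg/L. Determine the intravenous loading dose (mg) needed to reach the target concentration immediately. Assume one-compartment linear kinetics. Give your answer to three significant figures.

2790 mg

The loading dose fills Vd to the target concentration.
LD = Vd × C = 490.0 × 5.700 = 2793 mg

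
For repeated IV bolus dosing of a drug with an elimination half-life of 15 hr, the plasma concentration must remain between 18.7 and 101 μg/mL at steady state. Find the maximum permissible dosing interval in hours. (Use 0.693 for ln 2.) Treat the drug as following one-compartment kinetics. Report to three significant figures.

36.5 h

k = 0.693 / t½ = 0.693 / 15 = 0.04620 h⁻¹
Between IV bolus doses, concentration decays as C = C₀·e^(−kτ), so C_peak/C_trough = e^(kτ).
τ_max = ln(C_peak/C_trough) / k = ln(101/18.7) / 0.04620 = 1.687 / 0.04620 = 36.52 h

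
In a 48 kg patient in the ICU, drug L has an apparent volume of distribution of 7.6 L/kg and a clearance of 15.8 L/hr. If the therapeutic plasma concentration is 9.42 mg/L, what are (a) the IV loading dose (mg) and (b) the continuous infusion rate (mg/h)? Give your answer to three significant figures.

(a) 3440 mg; (b) 149 mg/h

Vd(total) = 48 kg × 7.6 L/kg = 364.8 L
LD = Vd · C_target = 364.8 × 9.42 = 3436 mg
Maintenance infusion rate = CL × Css = 15.80 × 9.42 = 148.8 mg/h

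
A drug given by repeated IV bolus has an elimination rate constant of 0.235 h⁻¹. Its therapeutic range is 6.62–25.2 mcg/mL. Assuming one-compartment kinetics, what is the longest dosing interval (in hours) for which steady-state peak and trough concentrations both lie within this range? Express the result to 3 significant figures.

5.69 h

Between IV bolus doses, concentration decays as C = C₀·e^(−kτ), so C_peak/C_trough = e^(kτ).
τ_max = ln(C_peak/C_trough) / k = ln(25.2/6.62) / 0.2350 = 1.337 / 0.2350 = 5.689 h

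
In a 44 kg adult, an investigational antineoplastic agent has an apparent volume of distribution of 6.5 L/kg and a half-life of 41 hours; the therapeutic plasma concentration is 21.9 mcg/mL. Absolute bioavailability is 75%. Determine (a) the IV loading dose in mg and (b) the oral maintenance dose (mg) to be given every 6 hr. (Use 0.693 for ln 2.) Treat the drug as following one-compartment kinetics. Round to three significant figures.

Vd = 6.5 L/kg × 44 kg = 286.0 L
LD = Vd × C = 286.0 × 21.9 = 6263 mg
CL = 0.693 × Vd / t½ = 0.693 × 286.0 / 41 = 4.834 L/h
D = CL × Css × τ / F = 4.834 × 21.9 × 6 / 0.75 = 846.9 mg

(a) 6260 mg; (b) 847 mg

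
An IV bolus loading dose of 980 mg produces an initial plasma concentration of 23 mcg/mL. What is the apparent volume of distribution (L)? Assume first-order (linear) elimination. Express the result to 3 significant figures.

42.6 L

Immediately after an IV bolus, C₀ = Dose / Vd, so Vd = Dose / C₀.
Vd = 980 / 23 = 42.61 L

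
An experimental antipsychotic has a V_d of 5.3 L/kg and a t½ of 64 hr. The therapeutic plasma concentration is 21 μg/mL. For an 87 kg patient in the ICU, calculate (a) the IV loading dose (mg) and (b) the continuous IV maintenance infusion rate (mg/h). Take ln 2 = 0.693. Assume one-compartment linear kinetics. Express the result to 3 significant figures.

Total Vd = 5.3 × 87 = 461.1 L
LD = Vd × C = 461.1 × 21 = 9683 mg
CL = 0.693 × Vd / t½ = 0.693 × 461.1 / 64 = 4.993 L/h
Infusion rate = CL × Css = 4.993 × 21 = 104.9 mg/h

(a) 9680 mg; (b) 105 mg/h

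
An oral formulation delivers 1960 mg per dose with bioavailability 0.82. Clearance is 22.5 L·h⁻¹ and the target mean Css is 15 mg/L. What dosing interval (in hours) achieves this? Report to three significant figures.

F·D/τ = CL·Css → τ = F·D / (CL·Css).
τ = 0.82 × 1960 / (22.5 × 15) = 4.762 h

4.76 h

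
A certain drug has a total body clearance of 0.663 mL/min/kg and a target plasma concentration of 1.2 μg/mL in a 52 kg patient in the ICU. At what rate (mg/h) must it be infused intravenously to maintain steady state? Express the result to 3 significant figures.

CL = 0.663 mL/min/kg × 52 kg = 34.48 mL/min = 34.48 × 60/1000 = 2.069 L/h
Rate = CL × Css = 2.069 × 1.2 = 2.483 mg/h

2.48 mg/h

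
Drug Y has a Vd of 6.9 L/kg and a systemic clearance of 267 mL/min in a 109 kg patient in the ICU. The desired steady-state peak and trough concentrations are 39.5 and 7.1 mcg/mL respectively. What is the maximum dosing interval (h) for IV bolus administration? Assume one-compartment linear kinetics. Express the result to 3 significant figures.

80.6 h

Vd = 6.9 L/kg × 109 kg = 752.1 L
CL = 267 mL/min × 60/1000 = 16.02 L/h
k = CL / Vd = 16.02 / 752.1 = 0.02130 h⁻¹
Between IV bolus doses, concentration decays as C = C₀·e^(−kτ), so C_peak/C_trough = e^(kτ).
τ_max = ln(C_peak/C_trough) / k = ln(39.5/7.1) / 0.02130 = 1.716 / 0.02130 = 80.56 h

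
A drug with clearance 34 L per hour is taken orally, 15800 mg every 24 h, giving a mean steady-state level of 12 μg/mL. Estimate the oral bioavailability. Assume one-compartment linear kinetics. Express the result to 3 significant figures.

F·D/τ = CL·Css at steady state → F = CL·Css·τ / D.
F = 34 × 12 × 24 / 15800 = 0.620

0.620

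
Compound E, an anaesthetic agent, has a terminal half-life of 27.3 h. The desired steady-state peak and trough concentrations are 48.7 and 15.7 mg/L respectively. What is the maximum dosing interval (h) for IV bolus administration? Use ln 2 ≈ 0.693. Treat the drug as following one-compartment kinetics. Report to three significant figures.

44.6 h

k = 0.693 / t½ = 0.693 / 27.3 = 0.02538 h⁻¹
Between IV bolus doses, concentration decays as C = C₀·e^(−kτ), so C_peak/C_trough = e^(kτ).
τ_max = ln(C_peak/C_trough) / k = ln(48.7/15.7) / 0.02538 = 1.132 / 0.02538 = 44.60 h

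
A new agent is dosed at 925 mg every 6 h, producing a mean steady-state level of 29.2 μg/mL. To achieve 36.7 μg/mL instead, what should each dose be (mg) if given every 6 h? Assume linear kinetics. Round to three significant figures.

For first-order elimination, Css ∝ F·D/(CL·τ); F and CL are unchanged, so Css ∝ D/τ.
D₂ = D₁ × (Css,target / Css,current) = 925 × 36.7/29.2 = 1163 mg

1160 mg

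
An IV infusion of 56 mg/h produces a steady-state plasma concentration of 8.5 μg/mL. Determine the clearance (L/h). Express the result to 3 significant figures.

6.59 L/h

At steady state, infusion rate = CL × Css, so CL = rate / Css.
CL = 56 / 8.5 = 6.588 L/h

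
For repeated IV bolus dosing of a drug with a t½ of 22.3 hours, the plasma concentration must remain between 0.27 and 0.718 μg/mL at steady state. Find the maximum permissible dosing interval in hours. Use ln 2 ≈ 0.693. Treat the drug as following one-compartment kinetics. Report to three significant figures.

31.5 h

k = 0.693 / t½ = 0.693 / 22.3 = 0.03108 h⁻¹
Between IV bolus doses, concentration decays as C = C₀·e^(−kτ), so C_peak/C_trough = e^(kτ).
τ_max = ln(C_peak/C_trough) / k = ln(0.718/0.27) / 0.03108 = 0.9780 / 0.03108 = 31.47 h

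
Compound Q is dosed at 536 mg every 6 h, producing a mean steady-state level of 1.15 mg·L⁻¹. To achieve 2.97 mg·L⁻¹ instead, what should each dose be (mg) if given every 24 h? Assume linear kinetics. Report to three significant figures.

5540 mg

For first-order elimination, Css ∝ F·D/(CL·τ); F and CL are unchanged, so Css ∝ D/τ.
D₂ = D₁ × (Css,target / Css,current) × (τ₂/τ₁) = 536 × (2.97/1.15) × (24/6) = 5537 mg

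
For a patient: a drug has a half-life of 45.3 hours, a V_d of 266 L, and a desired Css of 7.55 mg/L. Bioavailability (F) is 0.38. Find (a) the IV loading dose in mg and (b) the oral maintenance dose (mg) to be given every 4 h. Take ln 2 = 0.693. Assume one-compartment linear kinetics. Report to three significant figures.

LD = Vd × C = 266.0 × 7.55 = 2008 mg
CL = 0.693 × Vd / t½ = 0.693 × 266.0 / 45.3 = 4.069 L/h
D = CL × Css × τ / F = 4.069 × 7.55 × 4 / 0.38 = 323.4 mg

(a) 2010 mg; (b) 323 mg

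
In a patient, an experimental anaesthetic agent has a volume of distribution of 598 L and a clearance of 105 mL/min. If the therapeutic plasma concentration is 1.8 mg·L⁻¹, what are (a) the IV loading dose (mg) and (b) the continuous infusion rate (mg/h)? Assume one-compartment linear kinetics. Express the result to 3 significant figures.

(a) 1080 mg; (b) 11.3 mg/h

Loading: fill Vd to C_target → 598.0 L × 1.8 mg/L = 1076 mg
CL = 105 mL/min × 60/1000 = 6.300 L/h
Maintenance infusion rate = CL × Css = 6.300 × 1.8 = 11.34 mg/h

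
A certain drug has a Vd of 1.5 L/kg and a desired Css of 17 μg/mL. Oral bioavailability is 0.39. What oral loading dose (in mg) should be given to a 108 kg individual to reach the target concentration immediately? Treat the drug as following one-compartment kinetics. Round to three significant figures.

7060 mg

Vd(total) = 108 kg × 1.5 L/kg = 162.0 L
LD = Vd × C / F = 162.0 × 17.00 / 0.39 = 7062 mg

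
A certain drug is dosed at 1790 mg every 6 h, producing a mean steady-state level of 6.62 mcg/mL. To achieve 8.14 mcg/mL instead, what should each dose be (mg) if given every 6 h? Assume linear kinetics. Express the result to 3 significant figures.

For first-order elimination, Css ∝ F·D/(CL·τ); F and CL are unchanged, so Css ∝ D/τ.
D₂ = D₁ × (Css,target / Css,current) = 1790 × 8.14/6.62 = 2201 mg

2200 mg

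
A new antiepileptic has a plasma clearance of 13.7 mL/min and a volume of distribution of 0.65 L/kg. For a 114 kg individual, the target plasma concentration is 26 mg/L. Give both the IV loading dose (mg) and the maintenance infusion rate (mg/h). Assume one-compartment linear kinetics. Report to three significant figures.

Total Vd = 0.65 × 114 = 74.10 L
Loading: fill Vd to C_target → 74.10 L × 26 mg/L = 1927 mg
CL = 13.7 mL/min = 13.7 × 0.06 = 0.8220 L/h
Maintenance infusion rate = CL × Css = 0.8220 × 26 = 21.37 mg/h

(a) 1930 mg; (b) 21.4 mg/h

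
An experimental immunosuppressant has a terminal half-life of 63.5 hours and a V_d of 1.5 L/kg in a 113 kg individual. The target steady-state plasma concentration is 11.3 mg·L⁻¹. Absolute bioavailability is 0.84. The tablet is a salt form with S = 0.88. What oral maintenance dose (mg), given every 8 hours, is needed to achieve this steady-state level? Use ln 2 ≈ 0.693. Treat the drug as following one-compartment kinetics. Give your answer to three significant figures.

Total Vd = 1.5 × 113 = 169.5 L
CL = 0.693 × Vd / t½ = 0.693 × 169.5 / 63.5 = 1.850 L/h
D = CL × Css × τ / F / S = 1.850 × 11.3 × 8 / 0.84 / 0.88 = 226.2 mg

226 mg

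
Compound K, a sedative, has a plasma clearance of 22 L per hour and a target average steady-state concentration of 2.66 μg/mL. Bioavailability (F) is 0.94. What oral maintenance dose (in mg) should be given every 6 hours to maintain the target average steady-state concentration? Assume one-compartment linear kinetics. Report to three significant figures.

D = CL × Css × τ / F = 22.00 × 2.66 × 6 / 0.94 = 373.5 mg

374 mg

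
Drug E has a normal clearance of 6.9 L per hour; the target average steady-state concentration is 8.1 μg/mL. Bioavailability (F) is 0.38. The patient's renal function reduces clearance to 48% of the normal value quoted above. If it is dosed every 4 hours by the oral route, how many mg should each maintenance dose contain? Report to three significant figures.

282 mg

Patient clearance = 0.48 × 6.900 = 3.312 L/h
D = CL × Css × τ / F = 3.312 × 8.1 × 4 / 0.38 = 282.4 mg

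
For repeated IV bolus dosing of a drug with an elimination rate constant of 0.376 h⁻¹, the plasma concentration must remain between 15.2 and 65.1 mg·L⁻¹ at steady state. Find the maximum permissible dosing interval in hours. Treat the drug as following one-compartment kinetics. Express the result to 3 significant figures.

3.87 h

Between IV bolus doses, concentration decays as C = C₀·e^(−kτ), so C_peak/C_trough = e^(kτ).
τ_max = ln(C_peak/C_trough) / k = ln(65.1/15.2) / 0.3760 = 1.455 / 0.3760 = 3.870 h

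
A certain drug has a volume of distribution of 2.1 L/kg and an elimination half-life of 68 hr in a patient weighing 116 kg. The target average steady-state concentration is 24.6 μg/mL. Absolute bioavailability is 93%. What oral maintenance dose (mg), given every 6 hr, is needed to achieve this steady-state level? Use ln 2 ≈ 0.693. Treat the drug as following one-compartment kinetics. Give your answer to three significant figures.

394 mg

Vd = 2.1 L/kg × 116 kg = 243.6 L
CL = 0.693 × Vd / t½ = 0.693 × 243.6 / 68 = 2.483 L/h
D = CL × Css × τ / F = 2.483 × 24.6 × 6 / 0.93 = 394.1 mg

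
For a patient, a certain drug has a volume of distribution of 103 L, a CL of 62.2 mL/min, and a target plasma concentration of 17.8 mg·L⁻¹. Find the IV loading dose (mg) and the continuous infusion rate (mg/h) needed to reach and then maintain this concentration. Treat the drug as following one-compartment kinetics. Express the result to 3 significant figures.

(a) 1830 mg; (b) 66.4 mg/h

Loading dose = Vd × C = 103.0 × 17.8 = 1833 mg
CL = 62.2 mL/min × 60/1000 = 3.732 L/h
Infusion rate = 3.732 L/h × 17.8 mg/L = 66.43 mg/h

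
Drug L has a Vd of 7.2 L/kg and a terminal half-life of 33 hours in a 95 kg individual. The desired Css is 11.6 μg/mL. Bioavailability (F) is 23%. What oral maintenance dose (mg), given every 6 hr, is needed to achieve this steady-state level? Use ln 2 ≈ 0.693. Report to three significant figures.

Vd(total) = 95 kg × 7.2 L/kg = 684.0 L
CL = 0.693 × Vd / t½ = 0.693 × 684.0 / 33 = 14.36 L/h
D = CL × Css × τ / F = 14.36 × 11.6 × 6 / 0.23 = 4345 mg

4350 mg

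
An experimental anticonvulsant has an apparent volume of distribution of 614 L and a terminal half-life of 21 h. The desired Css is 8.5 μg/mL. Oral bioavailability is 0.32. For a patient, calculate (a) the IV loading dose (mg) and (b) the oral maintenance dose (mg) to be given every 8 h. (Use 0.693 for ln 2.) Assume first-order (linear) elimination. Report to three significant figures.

(a) 5220 mg; (b) 4310 mg

LD = Vd × C = 614.0 × 8.5 = 5219 mg
CL = 0.693 × Vd / t½ = 0.693 × 614.0 / 21 = 20.26 L/h
D = CL × Css × τ / F = 20.26 × 8.5 × 8 / 0.32 = 4305 mg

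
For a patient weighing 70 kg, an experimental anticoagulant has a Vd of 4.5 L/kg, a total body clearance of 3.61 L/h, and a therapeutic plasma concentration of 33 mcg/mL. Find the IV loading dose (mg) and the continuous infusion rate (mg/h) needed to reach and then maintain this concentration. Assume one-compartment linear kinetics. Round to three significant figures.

Vd(total) = 70 kg × 4.5 L/kg = 315.0 L
Loading dose = Vd × C = 315.0 × 33 = 10400 mg
Maintenance infusion rate = CL × Css = 3.610 × 33 = 119.1 mg/h

(a) 10400 mg; (b) 119 mg/h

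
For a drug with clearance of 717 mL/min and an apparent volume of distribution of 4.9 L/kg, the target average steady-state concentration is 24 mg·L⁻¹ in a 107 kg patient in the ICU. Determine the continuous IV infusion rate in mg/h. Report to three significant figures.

1030 mg/h

CL = 717 mL/min × 60/1000 = 43.02 L/h
Rate = CL × Css = 43.02 × 24 = 1032 mg/h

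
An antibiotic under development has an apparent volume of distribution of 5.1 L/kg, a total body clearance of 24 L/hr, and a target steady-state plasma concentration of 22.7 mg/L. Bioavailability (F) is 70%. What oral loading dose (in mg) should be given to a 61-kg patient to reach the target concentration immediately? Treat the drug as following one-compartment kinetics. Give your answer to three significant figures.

Total Vd = 5.1 × 61 = 311.1 L
LD = Vd × C / F = 311.1 × 22.70 / 0.7 = 10090 mg

10100 mg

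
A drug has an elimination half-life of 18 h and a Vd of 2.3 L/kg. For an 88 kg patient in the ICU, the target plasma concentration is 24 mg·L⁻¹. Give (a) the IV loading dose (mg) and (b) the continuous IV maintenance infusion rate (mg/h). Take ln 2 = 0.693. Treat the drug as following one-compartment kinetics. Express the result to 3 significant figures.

(a) 4860 mg; (b) 187 mg/h

Total Vd = 2.3 × 88 = 202.4 L
LD = Vd × C = 202.4 × 24 = 4858 mg
CL = 0.693 × Vd / t½ = 0.693 × 202.4 / 18 = 7.792 L/h
Infusion rate = CL × Css = 7.792 × 24 = 187.0 mg/h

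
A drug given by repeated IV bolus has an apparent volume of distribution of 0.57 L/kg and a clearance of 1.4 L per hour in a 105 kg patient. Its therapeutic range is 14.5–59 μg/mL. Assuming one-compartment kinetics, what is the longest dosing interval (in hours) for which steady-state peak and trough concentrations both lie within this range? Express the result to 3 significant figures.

60.0 h

Vd(total) = 105 kg × 0.57 L/kg = 59.85 L
k = CL / Vd = 1.400 / 59.85 = 0.02339 h⁻¹
Between IV bolus doses, concentration decays as C = C₀·e^(−kτ), so C_peak/C_trough = e^(kτ).
τ_max = ln(C_peak/C_trough) / k = ln(59/14.5) / 0.02339 = 1.403 / 0.02339 = 59.98 h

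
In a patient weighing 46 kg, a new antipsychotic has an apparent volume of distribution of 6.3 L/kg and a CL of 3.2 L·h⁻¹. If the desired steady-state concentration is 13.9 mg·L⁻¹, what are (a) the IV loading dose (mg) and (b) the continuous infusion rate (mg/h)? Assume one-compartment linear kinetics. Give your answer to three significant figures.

Total Vd = 6.3 × 46 = 289.8 L
Loading dose = Vd × C = 289.8 × 13.9 = 4028 mg
Maintenance: replace elimination → rate = CL × Css = 3.200 × 13.9 = 44.48 mg/h

(a) 4030 mg; (b) 44.5 mg/h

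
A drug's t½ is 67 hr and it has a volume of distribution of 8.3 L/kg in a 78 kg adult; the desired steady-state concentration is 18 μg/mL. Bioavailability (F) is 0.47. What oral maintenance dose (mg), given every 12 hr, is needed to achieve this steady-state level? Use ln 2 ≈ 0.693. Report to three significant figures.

3080 mg

Total Vd = 8.3 × 78 = 647.4 L
CL = ln 2 · Vd / t½ = 0.693 × 647.4 / 67 = 6.696 L/h
D = CL × Css × τ / F = 6.696 × 18 × 12 / 0.47 = 3077 mg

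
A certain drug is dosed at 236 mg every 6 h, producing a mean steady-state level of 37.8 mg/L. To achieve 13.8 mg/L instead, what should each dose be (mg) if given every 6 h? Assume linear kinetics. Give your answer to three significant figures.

86.2 mg

For first-order elimination, Css ∝ F·D/(CL·τ); F and CL are unchanged, so Css ∝ D/τ.
D₂ = D₁ × (Css,target / Css,current) = 236 × 13.8/37.8 = 86.16 mg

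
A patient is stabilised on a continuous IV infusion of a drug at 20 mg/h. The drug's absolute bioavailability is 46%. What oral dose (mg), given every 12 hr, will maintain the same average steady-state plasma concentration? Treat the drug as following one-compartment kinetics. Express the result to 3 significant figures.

522 mg

To maintain the same Css, the systemic dosing rate must be unchanged: F·D/τ = infusion rate.
D = rate × τ / F = 20 × 12 / 0.46 = 521.7 mg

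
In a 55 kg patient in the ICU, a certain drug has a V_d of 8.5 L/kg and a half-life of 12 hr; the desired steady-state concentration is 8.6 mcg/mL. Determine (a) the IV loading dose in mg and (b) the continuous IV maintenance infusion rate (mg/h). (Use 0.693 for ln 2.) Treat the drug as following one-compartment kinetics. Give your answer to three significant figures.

Vd(total) = 55 kg × 8.5 L/kg = 467.5 L
LD = Vd × C = 467.5 × 8.6 = 4021 mg
CL = 0.693 × Vd / t½ = 0.693 × 467.5 / 12 = 27.00 L/h
Infusion rate = CL × Css = 27.00 × 8.6 = 232.2 mg/h

(a) 4020 mg; (b) 232 mg/h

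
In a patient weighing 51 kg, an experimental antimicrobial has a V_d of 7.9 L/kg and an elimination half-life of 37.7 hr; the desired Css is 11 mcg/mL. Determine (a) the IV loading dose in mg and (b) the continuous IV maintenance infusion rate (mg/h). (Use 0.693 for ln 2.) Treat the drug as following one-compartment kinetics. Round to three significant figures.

Total Vd = 7.9 × 51 = 402.9 L
LD = Vd × C = 402.9 × 11 = 4432 mg
CL = 0.693 × Vd / t½ = 0.693 × 402.9 / 37.7 = 7.406 L/h
Infusion rate = CL × Css = 7.406 × 11 = 81.47 mg/h

(a) 4430 mg; (b) 81.5 mg/h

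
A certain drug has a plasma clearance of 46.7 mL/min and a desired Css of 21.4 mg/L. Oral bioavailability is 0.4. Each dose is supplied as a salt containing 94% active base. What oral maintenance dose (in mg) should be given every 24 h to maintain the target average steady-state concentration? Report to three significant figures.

3830 mg

Convert clearance: 46.7 mL/min × 60 min/h ÷ 1000 mL/L = 2.802 L/h
D = CL × Css × τ / F / S = 2.802 × 21.4 × 24 / 0.4 / 0.94 = 3827 mg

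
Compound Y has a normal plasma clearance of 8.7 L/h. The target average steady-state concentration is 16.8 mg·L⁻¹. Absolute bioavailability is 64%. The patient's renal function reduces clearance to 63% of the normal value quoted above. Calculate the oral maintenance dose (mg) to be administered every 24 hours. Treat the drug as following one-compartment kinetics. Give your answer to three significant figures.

3450 mg

Patient clearance = 0.63 × 8.700 = 5.481 L/h
D = CL × Css × τ / F = 5.481 × 16.8 × 24 / 0.64 = 3453 mg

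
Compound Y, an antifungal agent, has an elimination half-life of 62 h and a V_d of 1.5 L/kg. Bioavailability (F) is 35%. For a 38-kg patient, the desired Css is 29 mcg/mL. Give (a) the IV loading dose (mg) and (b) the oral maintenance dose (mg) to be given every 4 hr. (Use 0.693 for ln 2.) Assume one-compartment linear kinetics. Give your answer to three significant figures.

Vd(total) = 38 kg × 1.5 L/kg = 57.00 L
LD = Vd × C = 57.00 × 29 = 1653 mg
CL = 0.693 × Vd / t½ = 0.693 × 57.00 / 62 = 0.6371 L/h
D = CL × Css × τ / F = 0.6371 × 29 × 4 / 0.35 = 211.2 mg

(a) 1650 mg; (b) 211 mg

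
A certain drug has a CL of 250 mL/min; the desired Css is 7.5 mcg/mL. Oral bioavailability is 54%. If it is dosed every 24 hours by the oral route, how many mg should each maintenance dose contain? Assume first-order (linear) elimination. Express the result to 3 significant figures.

5000 mg

CL = 250 mL/min = 250 × 0.06 = 15.00 L/h
D = CL × Css × τ / F = 15.00 × 7.5 × 24 / 0.54 = 5000 mg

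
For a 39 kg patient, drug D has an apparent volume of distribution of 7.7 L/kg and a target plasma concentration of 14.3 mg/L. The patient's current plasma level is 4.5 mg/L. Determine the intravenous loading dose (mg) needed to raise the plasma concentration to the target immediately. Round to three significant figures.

2940 mg

Vd(total) = 39 kg × 7.7 L/kg = 300.3 L
Concentration deficit ΔC = 14.3 − 4.5 = 9.800 mg/L
LD = Vd × ΔC = 300.3 × 9.800 = 2943 mg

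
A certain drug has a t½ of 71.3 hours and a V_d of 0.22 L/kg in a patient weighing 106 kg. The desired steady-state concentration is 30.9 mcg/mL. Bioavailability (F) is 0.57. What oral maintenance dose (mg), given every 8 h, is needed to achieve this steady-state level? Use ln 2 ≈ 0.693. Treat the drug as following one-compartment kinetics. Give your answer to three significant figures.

98.3 mg

Vd(total) = 106 kg × 0.22 L/kg = 23.32 L
CL = 0.693 × Vd / t½ = 0.693 × 23.32 / 71.3 = 0.2267 L/h
D = CL × Css × τ / F = 0.2267 × 30.9 × 8 / 0.57 = 98.32 mg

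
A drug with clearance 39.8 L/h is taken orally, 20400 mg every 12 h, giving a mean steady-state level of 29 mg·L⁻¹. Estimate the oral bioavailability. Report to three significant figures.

F·D/τ = CL·Css at steady state → F = CL·Css·τ / D.
F = 39.8 × 29 × 12 / 20400 = 0.679

0.679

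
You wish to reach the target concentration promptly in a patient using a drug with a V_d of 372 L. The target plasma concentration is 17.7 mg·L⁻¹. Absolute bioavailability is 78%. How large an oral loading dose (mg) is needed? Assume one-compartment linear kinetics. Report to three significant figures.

8440 mg

LD = Vd × C / F = 372.0 × 17.70 / 0.78 = 8442 mg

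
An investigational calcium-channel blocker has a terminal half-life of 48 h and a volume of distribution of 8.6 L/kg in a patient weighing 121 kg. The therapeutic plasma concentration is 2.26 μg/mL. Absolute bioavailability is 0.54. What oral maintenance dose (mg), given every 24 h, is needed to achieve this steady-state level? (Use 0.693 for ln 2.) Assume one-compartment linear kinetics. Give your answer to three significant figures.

1510 mg

Vd(total) = 121 kg × 8.6 L/kg = 1041 L
CL = ln 2 · Vd / t½ = 0.693 × 1041 / 48 = 15.03 L/h
D = CL × Css × τ / F = 15.03 × 2.26 × 24 / 0.54 = 1510 mg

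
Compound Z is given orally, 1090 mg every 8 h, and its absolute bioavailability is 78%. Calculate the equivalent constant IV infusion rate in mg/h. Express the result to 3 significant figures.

106 mg/h

Equivalent systemic input: infusion rate = F·D/τ.
Rate = 0.78 × 1090 / 8 = 106.3 mg/h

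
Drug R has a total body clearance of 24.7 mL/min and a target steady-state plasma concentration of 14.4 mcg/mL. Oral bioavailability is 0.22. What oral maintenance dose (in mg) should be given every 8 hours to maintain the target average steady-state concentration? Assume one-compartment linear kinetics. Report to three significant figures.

776 mg

Convert clearance: 24.7 mL/min × 60 min/h ÷ 1000 mL/L = 1.482 L/h
At steady state, dose per interval replaces the amount cleared in that interval: F·D/τ = CL·Css.
D = CL × Css × τ / F = 1.482 × 14.4 × 8 / 0.22 = 776.0 mg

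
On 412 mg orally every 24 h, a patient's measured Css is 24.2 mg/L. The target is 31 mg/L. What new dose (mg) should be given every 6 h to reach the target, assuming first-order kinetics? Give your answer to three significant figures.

With linear kinetics, Css is proportional to dose rate (D/τ) at fixed clearance.
D₂ = D₁ × (Css,target / Css,current) × (τ₂/τ₁) = 412 × (31/24.2) × (6/24) = 131.9 mg

132 mg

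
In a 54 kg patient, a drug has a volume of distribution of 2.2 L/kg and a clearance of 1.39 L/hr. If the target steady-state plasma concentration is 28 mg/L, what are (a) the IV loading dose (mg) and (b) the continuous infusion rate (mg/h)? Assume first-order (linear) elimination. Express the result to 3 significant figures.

Vd(total) = 54 kg × 2.2 L/kg = 118.8 L
LD = Vd · C_target = 118.8 × 28 = 3326 mg
Maintenance: replace elimination → rate = CL × Css = 1.390 × 28 = 38.92 mg/h

(a) 3330 mg; (b) 38.9 mg/h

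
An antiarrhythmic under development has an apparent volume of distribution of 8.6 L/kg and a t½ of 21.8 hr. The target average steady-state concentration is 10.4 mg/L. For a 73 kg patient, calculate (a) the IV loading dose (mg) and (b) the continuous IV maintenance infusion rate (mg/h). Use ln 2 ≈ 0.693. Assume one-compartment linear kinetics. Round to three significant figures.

(a) 6530 mg; (b) 208 mg/h

Vd = 8.6 L/kg × 73 kg = 627.8 L
LD = Vd × C = 627.8 × 10.4 = 6529 mg
CL = 0.693 × Vd / t½ = 0.693 × 627.8 / 21.8 = 19.96 L/h
Infusion rate = CL × Css = 19.96 × 10.4 = 207.6 mg/h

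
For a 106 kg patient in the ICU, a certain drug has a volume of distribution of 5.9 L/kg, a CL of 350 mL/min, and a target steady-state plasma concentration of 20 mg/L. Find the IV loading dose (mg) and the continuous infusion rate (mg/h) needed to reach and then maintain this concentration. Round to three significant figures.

Vd = 5.9 L/kg × 106 kg = 625.4 L
Loading: fill Vd to C_target → 625.4 L × 20 mg/L = 12510 mg
CL = 350 mL/min × 60/1000 = 21.00 L/h
Infusion rate = 21.00 L/h × 20 mg/L = 420.0 mg/h

(a) 12500 mg; (b) 420 mg/h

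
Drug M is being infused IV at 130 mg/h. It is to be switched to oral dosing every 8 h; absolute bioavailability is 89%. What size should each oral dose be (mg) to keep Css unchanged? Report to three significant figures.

To maintain the same Css, the systemic dosing rate must be unchanged: F·D/τ = infusion rate.
D = rate × τ / F = 130 × 8 / 0.89 = 1169 mg

1170 mg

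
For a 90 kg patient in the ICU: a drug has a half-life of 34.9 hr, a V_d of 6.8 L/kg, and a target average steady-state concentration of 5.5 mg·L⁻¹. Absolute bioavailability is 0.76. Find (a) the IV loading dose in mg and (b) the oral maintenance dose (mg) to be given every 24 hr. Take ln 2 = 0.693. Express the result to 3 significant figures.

Total Vd = 6.8 × 90 = 612.0 L
LD = Vd × C = 612.0 × 5.5 = 3366 mg
CL = 0.693 × Vd / t½ = 0.693 × 612.0 / 34.9 = 12.15 L/h
D = CL × Css × τ / F = 12.15 × 5.5 × 24 / 0.76 = 2110 mg

(a) 3370 mg; (b) 2110 mg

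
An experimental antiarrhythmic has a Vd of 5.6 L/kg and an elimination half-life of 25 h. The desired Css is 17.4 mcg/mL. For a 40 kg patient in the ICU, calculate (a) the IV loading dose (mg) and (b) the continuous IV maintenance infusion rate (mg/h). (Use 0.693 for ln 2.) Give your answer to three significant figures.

(a) 3900 mg; (b) 108 mg/h

Vd = 5.6 L/kg × 40 kg = 224.0 L
LD = Vd × C = 224.0 × 17.4 = 3898 mg
CL = 0.693 × Vd / t½ = 0.693 × 224.0 / 25 = 6.209 L/h
Infusion rate = CL × Css = 6.209 × 17.4 = 108.0 mg/h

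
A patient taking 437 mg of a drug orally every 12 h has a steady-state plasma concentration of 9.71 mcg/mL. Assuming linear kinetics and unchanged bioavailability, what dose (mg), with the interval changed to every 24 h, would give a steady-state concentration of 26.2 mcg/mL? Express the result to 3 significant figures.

For first-order elimination, Css ∝ F·D/(CL·τ); F and CL are unchanged, so Css ∝ D/τ.
D₂ = D₁ × (Css,target / Css,current) × (τ₂/τ₁) = 437 × (26.2/9.71) × (24/12) = 2358 mg

2360 mg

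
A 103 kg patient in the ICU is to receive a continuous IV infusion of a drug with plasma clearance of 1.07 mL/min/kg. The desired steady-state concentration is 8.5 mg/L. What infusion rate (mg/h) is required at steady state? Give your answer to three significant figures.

56.2 mg/h

CL = 1.07 mL/min/kg × 103 kg = 110.2 mL/min = 110.2 × 60/1000 = 6.612 L/h
Infusion rate = CL · Css = 6.612 L/h × 8.5 mg/L = 56.20 mg/h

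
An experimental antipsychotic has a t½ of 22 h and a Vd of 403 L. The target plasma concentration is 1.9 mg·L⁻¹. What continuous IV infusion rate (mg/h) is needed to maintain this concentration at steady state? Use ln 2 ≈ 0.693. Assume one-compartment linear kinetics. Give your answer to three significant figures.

24.1 mg/h

CL = ln 2 · Vd / t½ = 0.693 × 403.0 / 22 = 12.69 L/h
Infusion rate = CL × Css = 12.69 × 1.9 = 24.11 mg/h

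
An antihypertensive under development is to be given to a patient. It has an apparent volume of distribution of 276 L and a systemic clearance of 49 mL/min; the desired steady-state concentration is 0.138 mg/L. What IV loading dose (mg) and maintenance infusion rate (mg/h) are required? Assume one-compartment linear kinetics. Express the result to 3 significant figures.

(a) 38.1 mg; (b) 0.406 mg/h

LD = Vd · C_target = 276.0 × 0.138 = 38.09 mg
CL = 49 mL/min = 49 × 0.06 = 2.940 L/h
Maintenance: replace elimination → rate = CL × Css = 2.940 × 0.138 = 0.4057 mg/h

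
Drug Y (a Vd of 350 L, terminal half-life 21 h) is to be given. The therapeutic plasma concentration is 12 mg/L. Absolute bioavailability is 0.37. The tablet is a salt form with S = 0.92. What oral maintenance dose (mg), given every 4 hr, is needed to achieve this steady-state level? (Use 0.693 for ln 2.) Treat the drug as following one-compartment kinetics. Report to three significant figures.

1630 mg

k = 0.693/21 = 0.03300 h⁻¹, so CL = k·Vd = 0.03300 × 350.0 = 11.55 L/h
D = CL × Css × τ / F / S = 11.55 × 12 × 4 / 0.37 / 0.92 = 1629 mg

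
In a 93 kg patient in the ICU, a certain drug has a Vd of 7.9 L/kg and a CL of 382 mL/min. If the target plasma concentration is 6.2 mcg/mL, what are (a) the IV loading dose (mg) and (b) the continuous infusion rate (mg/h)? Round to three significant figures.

Vd = 7.9 L/kg × 93 kg = 734.7 L
LD = Vd · C_target = 734.7 × 6.2 = 4555 mg
Convert clearance: 382 mL/min × 60 min/h ÷ 1000 mL/L = 22.92 L/h
Maintenance infusion rate = CL × Css = 22.92 × 6.2 = 142.1 mg/h

(a) 4560 mg; (b) 142 mg/h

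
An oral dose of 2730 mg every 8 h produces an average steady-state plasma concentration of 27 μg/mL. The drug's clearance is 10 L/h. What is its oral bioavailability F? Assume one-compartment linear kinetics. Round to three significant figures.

0.791

F·D/τ = CL·Css at steady state → F = CL·Css·τ / D.
F = 10 × 27 × 8 / 2730 = 0.791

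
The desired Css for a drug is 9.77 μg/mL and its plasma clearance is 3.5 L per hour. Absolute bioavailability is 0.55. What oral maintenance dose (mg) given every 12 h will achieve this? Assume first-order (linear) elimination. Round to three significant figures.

D = CL × Css × τ / F = 3.500 × 9.77 × 12 / 0.55 = 746.1 mg

746 mg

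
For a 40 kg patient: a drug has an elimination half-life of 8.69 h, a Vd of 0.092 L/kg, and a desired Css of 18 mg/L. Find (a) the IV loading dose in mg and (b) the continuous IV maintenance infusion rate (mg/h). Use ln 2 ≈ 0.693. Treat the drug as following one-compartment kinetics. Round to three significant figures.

Vd = 0.092 L/kg × 40 kg = 3.680 L
LD = Vd × C = 3.680 × 18 = 66.24 mg
CL = 0.693 × Vd / t½ = 0.693 × 3.680 / 8.69 = 0.2935 L/h
Infusion rate = CL × Css = 0.2935 × 18 = 5.283 mg/h

(a) 66.2 mg; (b) 5.28 mg/h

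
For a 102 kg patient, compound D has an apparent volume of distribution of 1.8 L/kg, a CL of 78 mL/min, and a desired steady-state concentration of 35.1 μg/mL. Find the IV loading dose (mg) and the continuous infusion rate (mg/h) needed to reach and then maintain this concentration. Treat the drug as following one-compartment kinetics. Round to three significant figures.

Vd(total) = 102 kg × 1.8 L/kg = 183.6 L
Loading dose = Vd × C = 183.6 × 35.1 = 6444 mg
CL = 78 mL/min = 78 × 0.06 = 4.680 L/h
Maintenance infusion rate = CL × Css = 4.680 × 35.1 = 164.3 mg/h

(a) 6440 mg; (b) 164 mg/h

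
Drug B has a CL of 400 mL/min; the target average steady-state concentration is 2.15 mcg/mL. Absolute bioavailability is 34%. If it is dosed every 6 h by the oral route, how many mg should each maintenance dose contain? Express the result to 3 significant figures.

CL = 400 mL/min = 400 × 0.06 = 24.00 L/h
At steady state, dose per interval replaces the amount cleared in that interval: F·D/τ = CL·Css.
D = CL × Css × τ / F = 24.00 × 2.15 × 6 / 0.34 = 910.6 mg

911 mg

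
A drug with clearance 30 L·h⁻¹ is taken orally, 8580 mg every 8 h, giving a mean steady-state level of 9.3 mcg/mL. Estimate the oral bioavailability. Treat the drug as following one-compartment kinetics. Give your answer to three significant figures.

0.260

F·D/τ = CL·Css at steady state → F = CL·Css·τ / D.
F = 30 × 9.3 × 8 / 8580 = 0.260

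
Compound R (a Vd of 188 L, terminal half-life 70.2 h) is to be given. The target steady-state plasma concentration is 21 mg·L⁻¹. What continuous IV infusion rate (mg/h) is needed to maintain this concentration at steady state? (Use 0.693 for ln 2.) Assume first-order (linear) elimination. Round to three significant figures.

39.0 mg/h

CL = 0.693 × Vd / t½ = 0.693 × 188.0 / 70.2 = 1.856 L/h
Infusion rate = CL × Css = 1.856 × 21 = 38.98 mg/h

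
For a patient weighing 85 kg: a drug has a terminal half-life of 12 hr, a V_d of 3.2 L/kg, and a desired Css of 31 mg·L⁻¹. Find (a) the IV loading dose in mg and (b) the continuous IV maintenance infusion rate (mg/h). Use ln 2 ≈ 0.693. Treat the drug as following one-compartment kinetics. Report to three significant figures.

Vd = 3.2 L/kg × 85 kg = 272.0 L
LD = Vd × C = 272.0 × 31 = 8432 mg
CL = 0.693 × Vd / t½ = 0.693 × 272.0 / 12 = 15.71 L/h
Infusion rate = CL × Css = 15.71 × 31 = 487.0 mg/h

(a) 8430 mg; (b) 487 mg/h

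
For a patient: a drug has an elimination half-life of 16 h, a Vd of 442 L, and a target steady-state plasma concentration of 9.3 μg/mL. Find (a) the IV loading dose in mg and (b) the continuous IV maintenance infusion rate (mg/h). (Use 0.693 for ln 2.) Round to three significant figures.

LD = Vd × C = 442.0 × 9.3 = 4111 mg
CL = 0.693 × Vd / t½ = 0.693 × 442.0 / 16 = 19.14 L/h
Infusion rate = CL × Css = 19.14 × 9.3 = 178.0 mg/h

(a) 4110 mg; (b) 178 mg/h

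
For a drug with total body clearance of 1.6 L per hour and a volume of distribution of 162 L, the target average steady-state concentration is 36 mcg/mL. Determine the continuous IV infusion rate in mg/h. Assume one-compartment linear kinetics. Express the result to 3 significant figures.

57.6 mg/h

R₀ = 1.600 × 36 = 57.60 mg/h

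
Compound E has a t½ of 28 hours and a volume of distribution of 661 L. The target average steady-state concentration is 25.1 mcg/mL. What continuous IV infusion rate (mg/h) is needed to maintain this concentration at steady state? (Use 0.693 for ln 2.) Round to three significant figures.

k = 0.693/28 = 0.02475 h⁻¹, so CL = k·Vd = 0.02475 × 661.0 = 16.36 L/h
Infusion rate = CL × Css = 16.36 × 25.1 = 410.6 mg/h

411 mg/h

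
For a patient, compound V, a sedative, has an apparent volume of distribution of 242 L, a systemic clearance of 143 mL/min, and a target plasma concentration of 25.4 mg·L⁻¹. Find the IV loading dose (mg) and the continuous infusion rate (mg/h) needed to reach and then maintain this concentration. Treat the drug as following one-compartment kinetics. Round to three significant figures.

Loading dose = Vd × C = 242.0 × 25.4 = 6147 mg
CL = 143 mL/min = 143 × 0.06 = 8.580 L/h
Maintenance infusion rate = CL × Css = 8.580 × 25.4 = 217.9 mg/h

(a) 6150 mg; (b) 218 mg/h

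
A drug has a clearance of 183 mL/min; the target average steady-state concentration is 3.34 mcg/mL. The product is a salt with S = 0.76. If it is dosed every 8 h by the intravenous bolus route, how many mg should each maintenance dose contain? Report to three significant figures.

CL = 183 mL/min = 183 × 0.06 = 10.98 L/h
D = CL × Css × τ / S = 10.98 × 3.34 × 8 / 0.76 = 386.0 mg

386 mg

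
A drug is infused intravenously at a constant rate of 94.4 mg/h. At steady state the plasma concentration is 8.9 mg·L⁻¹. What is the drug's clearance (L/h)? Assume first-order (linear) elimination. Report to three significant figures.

At steady state, infusion rate = CL × Css, so CL = rate / Css.
CL = 94.4 / 8.9 = 10.61 L/h

10.6 L/h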